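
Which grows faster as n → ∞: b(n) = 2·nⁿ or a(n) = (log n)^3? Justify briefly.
Comparing growth rates:
Growth-rate hierarchy: log n ≺ any polynomial ≺ any exponential cⁿ (c>1) ≺ n! ≺ nⁿ.
super-exponential nⁿ dominates polylogarithmic (log n)^3 asymptotically.

b(n) grows faster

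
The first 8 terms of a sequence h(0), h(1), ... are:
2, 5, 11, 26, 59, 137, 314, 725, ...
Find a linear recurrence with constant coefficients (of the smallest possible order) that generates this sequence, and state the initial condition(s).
Look for the lowest-order linear relation among consecutive terms.
Observation: h(n) - 1·h(n-1) - (3)·h(n-2) = 0 holds for the shown terms, and no order-1 relation h(n) = α·h(n-1) + β fits.
Check at n=3: 1·11 + (3)·5 = 26. ✓

h(n) = h(n-1) + 3h(n-2), h(0) = 2, h(1) = 5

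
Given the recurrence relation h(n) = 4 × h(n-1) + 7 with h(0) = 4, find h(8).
Computing step by step:
h(0) = 4
h(1) = 4 × 4 + 7 = 23
h(2) = 4 × 23 + 7 = 99
h(3) = 4 × 99 + 7 = 403
h(4) = 4 × 403 + 7 = 1619
h(5) = 4 × 1619 + 7 = 6483
h(6) = 4 × 6483 + 7 = 25939
h(7) = 4 × 25939 + 7 = 103763
h(8) = 4 × 103763 + 7 = 415059

415059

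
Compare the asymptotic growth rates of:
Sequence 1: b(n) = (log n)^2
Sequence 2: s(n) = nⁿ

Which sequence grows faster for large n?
Comparing growth rates:
Growth-rate hierarchy: log n ≺ any polynomial ≺ any exponential cⁿ (c>1) ≺ n! ≺ nⁿ.
super-exponential nⁿ dominates polylogarithmic (log n)^2 asymptotically.

s(n) grows faster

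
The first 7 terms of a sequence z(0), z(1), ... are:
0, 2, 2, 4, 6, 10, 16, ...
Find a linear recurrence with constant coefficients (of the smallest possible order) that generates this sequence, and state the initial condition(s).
Look for the lowest-order linear relation among consecutive terms.
Observation: z(n) - 1·z(n-1) - (1)·z(n-2) = 0 holds for the shown terms, and no order-1 relation z(n) = α·z(n-1) + β fits.
Check at n=3: 1·2 + (1)·2 = 4. ✓

z(n) = z(n-1) + z(n-2), z(0) = 0, z(1) = 2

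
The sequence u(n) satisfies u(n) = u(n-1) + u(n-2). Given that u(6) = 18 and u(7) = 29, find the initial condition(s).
Work backwards using u(k) = u(k+2) - u(k+1):
u(5) = u(7) - u(6) = 29 - 18 = 11
u(4) = u(6) - u(5) = 18 - 11 = 7
u(3) = u(5) - u(4) = 11 - 7 = 4
u(2) = u(4) - u(3) = 7 - 4 = 3
u(1) = u(3) - u(2) = 4 - 3 = 1
u(0) = u(2) - u(1) = 3 - 1 = 2

u(0) = 2, u(1) = 1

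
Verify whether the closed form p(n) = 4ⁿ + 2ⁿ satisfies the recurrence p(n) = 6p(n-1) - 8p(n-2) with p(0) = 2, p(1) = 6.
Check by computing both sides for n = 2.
From the recurrence with p(0) = 2, p(1) = 6:
  p(0) = 2, p(1) = 6, p(2) = 20
  so the recurrence gives p(2) = 20.
From the proposed closed form p(n) = 4ⁿ + 2ⁿ:
  p(2) = 20.
Both sides give 20 at n = 2, and the initial condition(s) match, so the closed form is consistent.

Yes, the closed form is correct.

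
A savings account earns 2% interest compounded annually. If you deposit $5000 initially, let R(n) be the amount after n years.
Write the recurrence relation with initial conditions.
Each year the balance grows by 2%, i.e. is multiplied by 1 + 2/100 = 1.02, so R(n) = 1.02 × R(n-1). The initial deposit gives R(0) = 5000.
Unrolling gives the closed form R(n) = 5000 × (1.02)ⁿ.

R(n) = 1.02 × R(n-1), R(0) = 5000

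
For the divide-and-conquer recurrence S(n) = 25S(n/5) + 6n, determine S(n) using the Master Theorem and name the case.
Master Theorem template: S(n) = a·S(n/b) + f(n).
Here: a=25, b=5, f(n)=6n
Compute log_b(a) = log_5(25) = 2.
f(n) = 6n = O(n^(2-ε)) with ε = 1. Case 1: S(n) = Θ(n^log_b(a)) = Θ(n^2).

Case 1: S(n) = Θ(n^2)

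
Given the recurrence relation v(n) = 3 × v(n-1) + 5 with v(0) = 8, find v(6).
Computing step by step:
v(0) = 8
v(1) = 3 × 8 + 5 = 29
v(2) = 3 × 29 + 5 = 92
v(3) = 3 × 92 + 5 = 281
v(4) = 3 × 281 + 5 = 848
v(5) = 3 × 848 + 5 = 2549
v(6) = 3 × 2549 + 5 = 7652

7652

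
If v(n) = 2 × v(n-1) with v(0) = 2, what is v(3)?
Computing step by step:
v(0) = 2
v(1) = 2 × 2 = 4
v(2) = 2 × 4 = 8
v(3) = 2 × 8 = 16

16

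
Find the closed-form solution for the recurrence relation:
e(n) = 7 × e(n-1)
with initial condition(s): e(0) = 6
Recurrence: e(n) = 7 × e(n-1), initial: e(0) = 6.
Each term is 7 times the previous, so this is geometric with ratio 7. After n steps: e(n) = e(0)·7ⁿ = 6·7ⁿ.

e(n) = 6·7ⁿ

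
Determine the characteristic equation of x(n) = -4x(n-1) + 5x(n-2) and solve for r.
Substitute x(n) = rⁿ and divide through by rⁿ⁻²: r² + 4r - 5 = 0
Factor: (r - 1)(r + 5) = 0, so r = 1, -5.
General solution: x(n) = A·1ⁿ + B·(-5)ⁿ

Characteristic: r² + 4r - 5 = 0, Roots: r = 1, -5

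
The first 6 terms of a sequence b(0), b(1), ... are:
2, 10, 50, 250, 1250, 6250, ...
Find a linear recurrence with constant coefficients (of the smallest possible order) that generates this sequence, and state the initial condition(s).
Look for the lowest-order linear relation among consecutive terms.
Observation: each term is 5× the previous.
Check at n=2: 5·10 = 50. ✓

b(n) = 5 × b(n-1), b(0) = 2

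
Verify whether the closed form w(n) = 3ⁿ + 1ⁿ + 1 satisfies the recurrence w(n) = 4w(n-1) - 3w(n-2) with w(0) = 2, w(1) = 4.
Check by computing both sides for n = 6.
From the recurrence with w(0) = 2, w(1) = 4:
  w(0) = 2, w(1) = 4, w(2) = 10, w(3) = 28, w(4) = 82, w(5) = 244, w(6) = 730
  so the recurrence gives w(6) = 730.
From the proposed closed form w(n) = 3ⁿ + 1ⁿ + 1:
  w(6) = 731.
The recurrence gives 730 but the closed form gives 731, so the closed form does not satisfy the recurrence.

No, the closed form is incorrect.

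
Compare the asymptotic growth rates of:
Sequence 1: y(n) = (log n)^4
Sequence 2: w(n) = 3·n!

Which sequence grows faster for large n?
Comparing growth rates:
Growth-rate hierarchy: log n ≺ any polynomial ≺ any exponential cⁿ (c>1) ≺ n! ≺ nⁿ.
factorial dominates polylogarithmic (log n)^4 asymptotically.

w(n) grows faster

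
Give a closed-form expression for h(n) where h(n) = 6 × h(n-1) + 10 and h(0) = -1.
Recurrence: h(n) = 6 × h(n-1) + 10, initial: h(0) = -1.
Try h(n) = A·6ⁿ + C. Substituting: A·6ⁿ + C = 6(A·6ⁿ⁻¹ + C) + 10 = A·6ⁿ + 6C + 10, so C = 6C + 10, giving C = -2. Then h(0) = A - 2 = -1 gives A = 1.

h(n) = 6ⁿ - 2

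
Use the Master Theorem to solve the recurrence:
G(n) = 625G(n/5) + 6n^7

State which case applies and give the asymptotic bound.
Master Theorem template: G(n) = a·G(n/b) + f(n).
Here: a=625, b=5, f(n)=6n^7
Compute log_b(a) = log_5(625) = 4.
f(n) = 6n^7 = Ω(n^(4+ε)) with ε = 3, and the regularity condition holds (a·f(n/b) = (a/b^7)·f(n) with a/b^7 = 5^-3 < 1). Case 3: G(n) = Θ(f(n)) = Θ(n^7).

Case 3: G(n) = Θ(n^7)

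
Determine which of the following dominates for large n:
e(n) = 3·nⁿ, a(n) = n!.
Comparing growth rates:
Growth-rate hierarchy: log n ≺ any polynomial ≺ any exponential cⁿ (c>1) ≺ n! ≺ nⁿ.
super-exponential nⁿ dominates factorial asymptotically.

e(n) grows faster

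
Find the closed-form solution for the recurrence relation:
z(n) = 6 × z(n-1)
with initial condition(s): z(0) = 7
Recurrence: z(n) = 6 × z(n-1), initial: z(0) = 7.
Each term is 6 times the previous, so this is geometric with ratio 6. After n steps: z(n) = z(0)·6ⁿ = 7·6ⁿ.

z(n) = 7·6ⁿ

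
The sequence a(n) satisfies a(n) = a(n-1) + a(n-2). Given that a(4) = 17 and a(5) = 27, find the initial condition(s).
Work backwards using a(k) = a(k+2) - a(k+1):
a(3) = a(5) - a(4) = 27 - 17 = 10
a(2) = a(4) - a(3) = 17 - 10 = 7
a(1) = a(3) - a(2) = 10 - 7 = 3
a(0) = a(2) - a(1) = 7 - 3 = 4

a(0) = 4, a(1) = 3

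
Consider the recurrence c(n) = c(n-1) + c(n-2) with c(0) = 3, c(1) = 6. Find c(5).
Computing the sequence terms:
3, 6, 9, 15, 24, 39

39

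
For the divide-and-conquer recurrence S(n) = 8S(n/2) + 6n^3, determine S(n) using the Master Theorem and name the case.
Master Theorem template: S(n) = a·S(n/b) + f(n).
Here: a=8, b=2, f(n)=6n^3
Compute log_b(a) = log_2(8) = 3.
f(n) = 6n^3 = Θ(n^3). Case 2: S(n) = Θ(n^3 log n).

Case 2: S(n) = Θ(n^3 log n)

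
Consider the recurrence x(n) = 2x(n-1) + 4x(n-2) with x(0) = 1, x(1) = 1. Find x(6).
Computing the sequence terms:
1, 1, 6, 16, 56, 176, 576

576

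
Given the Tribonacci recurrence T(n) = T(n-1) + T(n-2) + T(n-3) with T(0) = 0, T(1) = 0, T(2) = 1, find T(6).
Computing the sequence terms:
0, 0, 1, 1, 2, 4, 7

7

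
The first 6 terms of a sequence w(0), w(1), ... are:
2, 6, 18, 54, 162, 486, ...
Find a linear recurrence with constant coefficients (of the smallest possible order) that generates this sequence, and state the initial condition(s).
Look for the lowest-order linear relation among consecutive terms.
Observation: each term is 3× the previous.
Check at n=2: 3·6 = 18. ✓

w(n) = 3 × w(n-1), w(0) = 2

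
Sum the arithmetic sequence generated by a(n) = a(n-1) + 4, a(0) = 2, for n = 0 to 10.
Computing the sequence terms: 2, 6, 10, 14, 18, 22, 26, 30, 34, 38, 42
Adding these values together:

242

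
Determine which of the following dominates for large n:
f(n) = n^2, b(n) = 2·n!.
Comparing growth rates:
Growth-rate hierarchy: log n ≺ any polynomial ≺ any exponential cⁿ (c>1) ≺ n! ≺ nⁿ.
factorial dominates polynomial degree 2 asymptotically.

b(n) grows faster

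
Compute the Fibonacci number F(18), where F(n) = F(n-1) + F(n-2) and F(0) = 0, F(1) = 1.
Computing the sequence terms:
0, 1, 1, 2, 3, 5, 8, 13, 21, 34, 55, 89, 144, 233, 377, 610, 987, 1597, 2584

2584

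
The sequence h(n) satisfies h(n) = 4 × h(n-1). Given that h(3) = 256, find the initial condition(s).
In general h(n) = 4ⁿ · h(0). At n = 3: h(0) = h(3) / 4^3 = 256 / 64 = 4.

h(0) = 4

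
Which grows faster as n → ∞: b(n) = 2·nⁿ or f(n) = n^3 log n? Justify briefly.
Comparing growth rates:
Growth-rate hierarchy: log n ≺ any polynomial ≺ any exponential cⁿ (c>1) ≺ n! ≺ nⁿ.
super-exponential nⁿ dominates polynomial degree 3 (with log factor) asymptotically.

b(n) grows faster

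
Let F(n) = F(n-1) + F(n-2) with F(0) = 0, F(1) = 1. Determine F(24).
Computing the sequence terms:
0, 1, 1, 2, 3, 5, 8, 13, 21, 34, 55, 89, 144, 233, 377, 610, 987, 1597, 2584, 4181, 6765, 10946, 17711, 28657, 46368

46368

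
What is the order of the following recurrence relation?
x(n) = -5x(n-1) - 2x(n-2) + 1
The order is the largest lag k for which x(n-k) appears. Here the deepest term is x(n-2) (the 1 term is non-homogeneous and does not affect the order), so the order is 2.

Order 2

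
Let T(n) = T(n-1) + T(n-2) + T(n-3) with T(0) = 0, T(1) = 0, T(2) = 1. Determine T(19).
Computing the sequence terms:
0, 0, 1, 1, 2, 4, 7, 13, 24, 44, 81, 149, 274, 504, 927, 1705, 3136, 5768, 10609, 19513

19513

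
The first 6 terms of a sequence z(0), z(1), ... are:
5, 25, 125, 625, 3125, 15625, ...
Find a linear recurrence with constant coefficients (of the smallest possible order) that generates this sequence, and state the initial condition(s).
Look for the lowest-order linear relation among consecutive terms.
Observation: each term is 5× the previous.
Check at n=2: 5·25 = 125. ✓

z(n) = 5 × z(n-1), z(0) = 5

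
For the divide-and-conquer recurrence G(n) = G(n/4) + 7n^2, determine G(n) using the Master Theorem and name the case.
Master Theorem template: G(n) = a·G(n/b) + f(n).
Here: a=1, b=4, f(n)=7n^2
Compute log_b(a) = log_4(1) = 0.
f(n) = 7n^2 = Ω(n^(0+ε)) with ε = 2, and the regularity condition holds (a·f(n/b) = (a/b^2)·f(n) with a/b^2 = 4^-2 < 1). Case 3: G(n) = Θ(f(n)) = Θ(n^2).

Case 3: G(n) = Θ(n^2)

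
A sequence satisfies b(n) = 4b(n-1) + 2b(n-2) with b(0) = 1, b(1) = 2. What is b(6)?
Computing the sequence terms:
1, 2, 10, 44, 196, 872, 3880

3880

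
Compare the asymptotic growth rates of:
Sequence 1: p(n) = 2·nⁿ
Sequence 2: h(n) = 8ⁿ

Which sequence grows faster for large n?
Comparing growth rates:
Growth-rate hierarchy: log n ≺ any polynomial ≺ any exponential cⁿ (c>1) ≺ n! ≺ nⁿ.
super-exponential nⁿ dominates exponential base 8 asymptotically.

p(n) grows faster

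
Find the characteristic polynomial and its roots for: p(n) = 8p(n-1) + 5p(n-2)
Substitute p(n) = rⁿ and divide through by rⁿ⁻²: r² - 8r - 5 = 0
Discriminant: 8² + 4·5 = 84, not a perfect square, so by the quadratic formula r = (8 ± √84)/2.
General solution: p(n) = A·r₁ⁿ + B·r₂ⁿ where r₁,r₂ = (8 ± √84)/2

Characteristic: r² - 8r - 5 = 0, Roots: r = (8 ± √84)/2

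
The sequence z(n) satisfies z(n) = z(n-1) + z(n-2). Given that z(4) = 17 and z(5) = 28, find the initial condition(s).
Work backwards using z(k) = z(k+2) - z(k+1):
z(3) = z(5) - z(4) = 28 - 17 = 11
z(2) = z(4) - z(3) = 17 - 11 = 6
z(1) = z(3) - z(2) = 11 - 6 = 5
z(0) = z(2) - z(1) = 6 - 5 = 1

z(0) = 1, z(1) = 5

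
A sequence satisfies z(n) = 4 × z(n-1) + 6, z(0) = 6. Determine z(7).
Computing step by step:
z(0) = 6
z(1) = 4 × 6 + 6 = 30
z(2) = 4 × 30 + 6 = 126
z(3) = 4 × 126 + 6 = 510
z(4) = 4 × 510 + 6 = 2046
z(5) = 4 × 2046 + 6 = 8190
z(6) = 4 × 8190 + 6 = 32766
z(7) = 4 × 32766 + 6 = 131070

131070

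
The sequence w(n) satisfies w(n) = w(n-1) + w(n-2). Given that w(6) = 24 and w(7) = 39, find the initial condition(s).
Work backwards using w(k) = w(k+2) - w(k+1):
w(5) = w(7) - w(6) = 39 - 24 = 15
w(4) = w(6) - w(5) = 24 - 15 = 9
w(3) = w(5) - w(4) = 15 - 9 = 6
w(2) = w(4) - w(3) = 9 - 6 = 3
w(1) = w(3) - w(2) = 6 - 3 = 3
w(0) = w(2) - w(1) = 3 - 3 = 0

w(0) = 0, w(1) = 3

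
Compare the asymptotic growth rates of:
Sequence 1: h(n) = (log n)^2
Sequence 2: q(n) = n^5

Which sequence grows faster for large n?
Comparing growth rates:
Growth-rate hierarchy: log n ≺ any polynomial ≺ any exponential cⁿ (c>1) ≺ n! ≺ nⁿ.
polynomial degree 5 dominates polylogarithmic (log n)^2 asymptotically.

q(n) grows faster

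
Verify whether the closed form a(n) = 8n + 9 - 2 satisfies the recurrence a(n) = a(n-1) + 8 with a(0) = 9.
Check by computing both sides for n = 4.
From the recurrence with a(0) = 9:
  a(0) = 9, a(1) = 17, a(2) = 25, a(3) = 33, a(4) = 41
  so the recurrence gives a(4) = 41.
From the proposed closed form a(n) = 8n + 9 - 2:
  a(4) = 39.
The recurrence gives 41 but the closed form gives 39, so the closed form does not satisfy the recurrence.

No, the closed form is incorrect.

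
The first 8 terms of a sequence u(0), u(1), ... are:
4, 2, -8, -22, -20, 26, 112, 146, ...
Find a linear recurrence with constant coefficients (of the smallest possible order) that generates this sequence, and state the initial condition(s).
Look for the lowest-order linear relation among consecutive terms.
Observation: u(n) - 2·u(n-1) - (-3)·u(n-2) = 0 holds for the shown terms, and no order-1 relation u(n) = α·u(n-1) + β fits.
Check at n=3: 2·-8 + (-3)·2 = -22. ✓

u(n) = 2u(n-1) - 3u(n-2), u(0) = 4, u(1) = 2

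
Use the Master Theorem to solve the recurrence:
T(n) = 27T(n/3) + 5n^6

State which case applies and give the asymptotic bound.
Master Theorem template: T(n) = a·T(n/b) + f(n).
Here: a=27, b=3, f(n)=5n^6
Compute log_b(a) = log_3(27) = 3.
f(n) = 5n^6 = Ω(n^(3+ε)) with ε = 3, and the regularity condition holds (a·f(n/b) = (a/b^6)·f(n) with a/b^6 = 3^-3 < 1). Case 3: T(n) = Θ(f(n)) = Θ(n^6).

Case 3: T(n) = Θ(n^6)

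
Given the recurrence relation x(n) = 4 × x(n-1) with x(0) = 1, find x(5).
Computing step by step:
x(0) = 1
x(1) = 4 × 1 = 4
x(2) = 4 × 4 = 16
x(3) = 4 × 16 = 64
x(4) = 4 × 64 = 256
x(5) = 4 × 256 = 1024

1024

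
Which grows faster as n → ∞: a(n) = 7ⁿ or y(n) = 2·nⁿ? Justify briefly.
Comparing growth rates:
Growth-rate hierarchy: log n ≺ any polynomial ≺ any exponential cⁿ (c>1) ≺ n! ≺ nⁿ.
super-exponential nⁿ dominates exponential base 7 asymptotically.

y(n) grows faster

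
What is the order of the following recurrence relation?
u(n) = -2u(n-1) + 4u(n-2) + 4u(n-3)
The order is the largest lag k for which u(n-k) appears. Here the deepest term is u(n-3), so the order is 3.

Order 3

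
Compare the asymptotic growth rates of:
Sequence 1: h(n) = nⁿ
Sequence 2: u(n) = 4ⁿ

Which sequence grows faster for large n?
Comparing growth rates:
Growth-rate hierarchy: log n ≺ any polynomial ≺ any exponential cⁿ (c>1) ≺ n! ≺ nⁿ.
super-exponential nⁿ dominates exponential base 4 asymptotically.

h(n) grows faster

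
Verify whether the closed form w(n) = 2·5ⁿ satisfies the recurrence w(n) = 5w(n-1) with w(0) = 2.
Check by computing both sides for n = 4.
From the recurrence with w(0) = 2:
  w(0) = 2, w(1) = 10, w(2) = 50, w(3) = 250, w(4) = 1250
  so the recurrence gives w(4) = 1250.
From the proposed closed form w(n) = 2·5ⁿ:
  w(4) = 1250.
Both sides give 1250 at n = 4, and the initial condition(s) match, so the closed form is consistent.

Yes, the closed form is correct.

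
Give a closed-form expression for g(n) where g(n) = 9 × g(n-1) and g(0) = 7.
Recurrence: g(n) = 9 × g(n-1), initial: g(0) = 7.
Each term is 9 times the previous, so this is geometric with ratio 9. After n steps: g(n) = g(0)·9ⁿ = 7·9ⁿ.

g(n) = 7·9ⁿ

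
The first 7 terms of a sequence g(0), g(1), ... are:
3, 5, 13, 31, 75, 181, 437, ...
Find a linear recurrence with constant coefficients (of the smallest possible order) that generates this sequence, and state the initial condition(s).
Look for the lowest-order linear relation among consecutive terms.
Observation: g(n) - 2·g(n-1) - (1)·g(n-2) = 0 holds for the shown terms, and no order-1 relation g(n) = α·g(n-1) + β fits.
Check at n=3: 2·13 + (1)·5 = 31. ✓

g(n) = 2g(n-1) + g(n-2), g(0) = 3, g(1) = 5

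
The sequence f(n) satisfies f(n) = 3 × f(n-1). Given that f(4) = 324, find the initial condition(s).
In general f(n) = 3ⁿ · f(0). At n = 4: f(0) = f(4) / 3^4 = 324 / 81 = 4.

f(0) = 4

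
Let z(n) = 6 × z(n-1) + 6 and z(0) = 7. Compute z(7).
Computing step by step:
z(0) = 7
z(1) = 6 × 7 + 6 = 48
z(2) = 6 × 48 + 6 = 294
z(3) = 6 × 294 + 6 = 1770
z(4) = 6 × 1770 + 6 = 10626
z(5) = 6 × 10626 + 6 = 63762
z(6) = 6 × 63762 + 6 = 382578
z(7) = 6 × 382578 + 6 = 2295474

2295474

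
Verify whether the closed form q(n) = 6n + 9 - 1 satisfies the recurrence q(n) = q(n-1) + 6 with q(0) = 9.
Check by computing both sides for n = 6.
From the recurrence with q(0) = 9:
  q(0) = 9, q(1) = 15, q(2) = 21, q(3) = 27, q(4) = 33, q(5) = 39, q(6) = 45
  so the recurrence gives q(6) = 45.
From the proposed closed form q(n) = 6n + 9 - 1:
  q(6) = 44.
The recurrence gives 45 but the closed form gives 44, so the closed form does not satisfy the recurrence.

No, the closed form is incorrect.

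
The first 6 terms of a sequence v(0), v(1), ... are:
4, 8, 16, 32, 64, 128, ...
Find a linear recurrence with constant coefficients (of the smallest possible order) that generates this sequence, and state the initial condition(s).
Look for the lowest-order linear relation among consecutive terms.
Observation: each term is 2× the previous.
Check at n=2: 2·8 = 16. ✓

v(n) = 2 × v(n-1), v(0) = 4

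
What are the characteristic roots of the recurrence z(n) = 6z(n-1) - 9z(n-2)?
Substitute z(n) = rⁿ and divide through by rⁿ⁻²: r² - 6r + 9 = 0
Factor: (r - 3)² = 0, so r = 3 (double root).
General solution: z(n) = (A + Bn)·3ⁿ

Characteristic: r² - 6r + 9 = 0, Roots: r = 3 (double root)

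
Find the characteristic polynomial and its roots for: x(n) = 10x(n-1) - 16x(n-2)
Substitute x(n) = rⁿ and divide through by rⁿ⁻²: r² - 10r + 16 = 0
Factor: (r - 2)(r - 8) = 0, so r = 2, 8.
General solution: x(n) = A·2ⁿ + B·8ⁿ

Characteristic: r² - 10r + 16 = 0, Roots: r = 2, 8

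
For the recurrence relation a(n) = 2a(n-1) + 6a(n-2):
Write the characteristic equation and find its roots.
Substitute a(n) = rⁿ and divide through by rⁿ⁻²: r² - 2r - 6 = 0
Discriminant: 2² + 4·6 = 28, not a perfect square, so by the quadratic formula r = (2 ± √28)/2.
General solution: a(n) = A·r₁ⁿ + B·r₂ⁿ where r₁,r₂ = (2 ± √28)/2

Characteristic: r² - 2r - 6 = 0, Roots: r = (2 ± √28)/2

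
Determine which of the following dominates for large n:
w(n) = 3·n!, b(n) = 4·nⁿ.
Comparing growth rates:
Growth-rate hierarchy: log n ≺ any polynomial ≺ any exponential cⁿ (c>1) ≺ n! ≺ nⁿ.
super-exponential nⁿ dominates factorial asymptotically.

b(n) grows faster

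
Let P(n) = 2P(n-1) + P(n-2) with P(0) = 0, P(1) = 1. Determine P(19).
Computing the sequence terms:
0, 1, 2, 5, 12, 29, 70, 169, 408, 985, 2378, 5741, 13860, 33461, 80782, 195025, 470832, 1136689, 2744210, 6625109

6625109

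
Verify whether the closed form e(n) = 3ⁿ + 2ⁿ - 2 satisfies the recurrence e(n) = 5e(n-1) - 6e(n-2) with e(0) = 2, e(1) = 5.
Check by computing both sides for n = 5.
From the recurrence with e(0) = 2, e(1) = 5:
  e(0) = 2, e(1) = 5, e(2) = 13, e(3) = 35, e(4) = 97, e(5) = 275
  so the recurrence gives e(5) = 275.
From the proposed closed form e(n) = 3ⁿ + 2ⁿ - 2:
  e(5) = 273.
The recurrence gives 275 but the closed form gives 273, so the closed form does not satisfy the recurrence.

No, the closed form is incorrect.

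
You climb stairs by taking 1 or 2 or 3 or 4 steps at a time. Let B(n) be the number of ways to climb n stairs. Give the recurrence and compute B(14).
Condition on the size of the last step (1 to 4): before it there were n-1, …, n-4 stairs climbed, and these cases are disjoint, so B(n) = B(n-1) + B(n-2) + B(n-3) + B(n-4) (order-4 linear recurrence).
Initial conditions by direct count (compositions of i into parts ≤ 4): B(1) = 1; B(2) = 2; B(3) = 4; B(4) = 8.
Iterating the recurrence: B(5) = 15, B(6) = 29, B(7) = 56, B(8) = 108, B(9) = 208, B(10) = 401, B(11) = 773, B(12) = 1490, B(13) = 2872, B(14) = 5536.

B(n) = B(n-1) + B(n-2) + B(n-3) + B(n-4), B(1) = 1, B(2) = 2, B(3) = 4, B(4) = 8; B(14) = 5536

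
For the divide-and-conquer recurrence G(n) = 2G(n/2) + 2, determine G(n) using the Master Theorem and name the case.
Master Theorem template: G(n) = a·G(n/b) + f(n).
Here: a=2, b=2, f(n)=2
Compute log_b(a) = log_2(2) = 1.
f(n) = 2 = O(n^(1-ε)) with ε = 1. Case 1: G(n) = Θ(n^log_b(a)) = Θ(n).

Case 1: G(n) = Θ(n)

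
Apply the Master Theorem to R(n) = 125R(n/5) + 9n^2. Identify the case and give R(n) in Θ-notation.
Master Theorem template: R(n) = a·R(n/b) + f(n).
Here: a=125, b=5, f(n)=9n^2
Compute log_b(a) = log_5(125) = 3.
f(n) = 9n^2 = O(n^(3-ε)) with ε = 1. Case 1: R(n) = Θ(n^log_b(a)) = Θ(n^3).

Case 1: R(n) = Θ(n^3)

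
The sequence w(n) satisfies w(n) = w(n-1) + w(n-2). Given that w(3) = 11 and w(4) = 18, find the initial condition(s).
Work backwards using w(k) = w(k+2) - w(k+1):
w(2) = w(4) - w(3) = 18 - 11 = 7
w(1) = w(3) - w(2) = 11 - 7 = 4
w(0) = w(2) - w(1) = 7 - 4 = 3

w(0) = 3, w(1) = 4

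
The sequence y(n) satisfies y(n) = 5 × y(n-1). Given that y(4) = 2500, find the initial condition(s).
In general y(n) = 5ⁿ · y(0). At n = 4: y(0) = y(4) / 5^4 = 2500 / 625 = 4.

y(0) = 4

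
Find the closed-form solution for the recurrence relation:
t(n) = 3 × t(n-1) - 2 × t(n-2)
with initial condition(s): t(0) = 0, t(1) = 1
Recurrence: t(n) = 3 × t(n-1) - 2 × t(n-2), initial: t(0) = 0, t(1) = 1.
Characteristic equation: r² - 3r + 2 = 0, which factors as (r - 2)(r - 1) = 0, so r = 2, 1. General solution t(n) = A·2ⁿ + B·1ⁿ. From t(0) = 0: A + B = 0. From t(1) = 1: 2A + 1B = 1. Solving gives A = 1, B = -1.

t(n) = 2ⁿ - 1ⁿ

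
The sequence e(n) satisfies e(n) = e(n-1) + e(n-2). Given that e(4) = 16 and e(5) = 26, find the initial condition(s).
Work backwards using e(k) = e(k+2) - e(k+1):
e(3) = e(5) - e(4) = 26 - 16 = 10
e(2) = e(4) - e(3) = 16 - 10 = 6
e(1) = e(3) - e(2) = 10 - 6 = 4
e(0) = e(2) - e(1) = 6 - 4 = 2

e(0) = 2, e(1) = 4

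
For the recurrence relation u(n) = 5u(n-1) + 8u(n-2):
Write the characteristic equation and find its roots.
Substitute u(n) = rⁿ and divide through by rⁿ⁻²: r² - 5r - 8 = 0
Discriminant: 5² + 4·8 = 57, not a perfect square, so by the quadratic formula r = (5 ± √57)/2.
General solution: u(n) = A·r₁ⁿ + B·r₂ⁿ where r₁,r₂ = (5 ± √57)/2

Characteristic: r² - 5r - 8 = 0, Roots: r = (5 ± √57)/2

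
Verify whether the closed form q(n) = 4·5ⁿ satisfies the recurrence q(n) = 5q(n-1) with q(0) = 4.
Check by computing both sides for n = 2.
From the recurrence with q(0) = 4:
  q(0) = 4, q(1) = 20, q(2) = 100
  so the recurrence gives q(2) = 100.
From the proposed closed form q(n) = 4·5ⁿ:
  q(2) = 100.
Both sides give 100 at n = 2, and the initial condition(s) match, so the closed form is consistent.

Yes, the closed form is correct.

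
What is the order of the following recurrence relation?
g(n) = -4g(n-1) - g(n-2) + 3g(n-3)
The order is the largest lag k for which g(n-k) appears. Here the deepest term is g(n-3), so the order is 3.

Order 3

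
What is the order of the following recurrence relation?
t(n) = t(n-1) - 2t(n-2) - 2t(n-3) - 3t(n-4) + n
The order is the largest lag k for which t(n-k) appears. Here the deepest term is t(n-4) (the n term is non-homogeneous and does not affect the order), so the order is 4.

Order 4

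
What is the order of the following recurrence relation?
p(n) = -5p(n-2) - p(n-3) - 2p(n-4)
The order is the largest lag k for which p(n-k) appears. Here the deepest term is p(n-4), so the order is 4.

Order 4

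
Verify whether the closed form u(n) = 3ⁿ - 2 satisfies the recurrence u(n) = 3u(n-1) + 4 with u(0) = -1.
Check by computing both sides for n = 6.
From the recurrence with u(0) = -1:
  u(0) = -1, u(1) = 1, u(2) = 7, u(3) = 25, u(4) = 79, u(5) = 241, u(6) = 727
  so the recurrence gives u(6) = 727.
From the proposed closed form u(n) = 3ⁿ - 2:
  u(6) = 727.
Both sides give 727 at n = 6, and the initial condition(s) match, so the closed form is consistent.

Yes, the closed form is correct.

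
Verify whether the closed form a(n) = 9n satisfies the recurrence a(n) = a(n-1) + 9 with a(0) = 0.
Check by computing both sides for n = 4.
From the recurrence with a(0) = 0:
  a(0) = 0, a(1) = 9, a(2) = 18, a(3) = 27, a(4) = 36
  so the recurrence gives a(4) = 36.
From the proposed closed form a(n) = 9n:
  a(4) = 36.
Both sides give 36 at n = 4, and the initial condition(s) match, so the closed form is consistent.

Yes, the closed form is correct.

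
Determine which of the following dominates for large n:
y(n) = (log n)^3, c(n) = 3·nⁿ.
Comparing growth rates:
Growth-rate hierarchy: log n ≺ any polynomial ≺ any exponential cⁿ (c>1) ≺ n! ≺ nⁿ.
super-exponential nⁿ dominates polylogarithmic (log n)^3 asymptotically.

c(n) grows faster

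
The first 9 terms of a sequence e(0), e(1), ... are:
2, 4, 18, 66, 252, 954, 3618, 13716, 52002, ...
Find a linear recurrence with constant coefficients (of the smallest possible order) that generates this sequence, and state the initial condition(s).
Look for the lowest-order linear relation among consecutive terms.
Observation: e(n) - 3·e(n-1) - (3)·e(n-2) = 0 holds for the shown terms, and no order-1 relation e(n) = α·e(n-1) + β fits.
Check at n=3: 3·18 + (3)·4 = 66. ✓

e(n) = 3e(n-1) + 3e(n-2), e(0) = 2, e(1) = 4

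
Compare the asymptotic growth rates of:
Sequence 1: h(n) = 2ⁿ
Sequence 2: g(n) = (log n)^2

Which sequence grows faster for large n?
Comparing growth rates:
Growth-rate hierarchy: log n ≺ any polynomial ≺ any exponential cⁿ (c>1) ≺ n! ≺ nⁿ.
exponential base 2 dominates polylogarithmic (log n)^2 asymptotically.

h(n) grows faster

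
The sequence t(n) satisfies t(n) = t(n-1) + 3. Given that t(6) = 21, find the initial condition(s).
t(6) = t(0) + 6·3, so t(0) = 21 - 18 = 3.

t(0) = 3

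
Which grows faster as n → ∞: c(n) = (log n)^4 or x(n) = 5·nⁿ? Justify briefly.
Comparing growth rates:
Growth-rate hierarchy: log n ≺ any polynomial ≺ any exponential cⁿ (c>1) ≺ n! ≺ nⁿ.
super-exponential nⁿ dominates polylogarithmic (log n)^4 asymptotically.

x(n) grows faster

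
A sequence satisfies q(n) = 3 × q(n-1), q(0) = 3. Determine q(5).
Computing step by step:
q(0) = 3
q(1) = 3 × 3 = 9
q(2) = 3 × 9 = 27
q(3) = 3 × 27 = 81
q(4) = 3 × 81 = 243
q(5) = 3 × 243 = 729

729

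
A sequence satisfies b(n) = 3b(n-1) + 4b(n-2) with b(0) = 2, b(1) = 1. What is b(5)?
Computing the sequence terms:
2, 1, 11, 37, 155, 613

613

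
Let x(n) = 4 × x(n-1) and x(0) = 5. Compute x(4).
Computing step by step:
x(0) = 5
x(1) = 4 × 5 = 20
x(2) = 4 × 20 = 80
x(3) = 4 × 80 = 320
x(4) = 4 × 320 = 1280

1280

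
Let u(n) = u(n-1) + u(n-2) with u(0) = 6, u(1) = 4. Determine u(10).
Computing the sequence terms:
6, 4, 10, 14, 24, 38, 62, 100, 162, 262, 424

424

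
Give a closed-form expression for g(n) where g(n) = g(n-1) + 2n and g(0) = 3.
Recurrence: g(n) = g(n-1) + 2n, initial: g(0) = 3.
Telescoping: g(n) = g(0) + 2·Σᵢ₌₁ⁿ i = 3 + 2·n(n+1)/2.

g(n) = 2·n(n+1)/2 + 3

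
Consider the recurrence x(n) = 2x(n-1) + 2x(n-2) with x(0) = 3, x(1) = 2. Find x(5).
Computing the sequence terms:
3, 2, 10, 24, 68, 184

184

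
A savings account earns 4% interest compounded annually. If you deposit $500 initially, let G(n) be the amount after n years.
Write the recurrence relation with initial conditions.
Each year the balance grows by 4%, i.e. is multiplied by 1 + 4/100 = 1.04, so G(n) = 1.04 × G(n-1). The initial deposit gives G(0) = 500.
Unrolling gives the closed form G(n) = 500 × (1.04)ⁿ.

G(n) = 1.04 × G(n-1), G(0) = 500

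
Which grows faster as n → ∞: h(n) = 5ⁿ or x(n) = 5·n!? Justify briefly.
Comparing growth rates:
Growth-rate hierarchy: log n ≺ any polynomial ≺ any exponential cⁿ (c>1) ≺ n! ≺ nⁿ.
factorial dominates exponential base 5 asymptotically.

x(n) grows faster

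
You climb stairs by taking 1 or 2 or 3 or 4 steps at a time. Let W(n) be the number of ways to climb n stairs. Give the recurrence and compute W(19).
Condition on the size of the last step (1 to 4): before it there were n-1, …, n-4 stairs climbed, and these cases are disjoint, so W(n) = W(n-1) + W(n-2) + W(n-3) + W(n-4) (order-4 linear recurrence).
Initial conditions by direct count (compositions of i into parts ≤ 4): W(1) = 1; W(2) = 2; W(3) = 4; W(4) = 8.
Iterating the recurrence: W(5) = 15, W(6) = 29, W(7) = 56, W(8) = 108, W(9) = 208, W(10) = 401, W(11) = 773, W(12) = 1490, W(13) = 2872, W(14) = 5536, W(15) = 10671, W(16) = 20569, W(17) = 39648, W(18) = 76424, W(19) = 147312.

W(n) = W(n-1) + W(n-2) + W(n-3) + W(n-4), W(1) = 1, W(2) = 2, W(3) = 4, W(4) = 8; W(19) = 147312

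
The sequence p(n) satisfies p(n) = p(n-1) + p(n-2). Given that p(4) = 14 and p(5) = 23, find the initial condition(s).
Work backwards using p(k) = p(k+2) - p(k+1):
p(3) = p(5) - p(4) = 23 - 14 = 9
p(2) = p(4) - p(3) = 14 - 9 = 5
p(1) = p(3) - p(2) = 9 - 5 = 4
p(0) = p(2) - p(1) = 5 - 4 = 1

p(0) = 1, p(1) = 4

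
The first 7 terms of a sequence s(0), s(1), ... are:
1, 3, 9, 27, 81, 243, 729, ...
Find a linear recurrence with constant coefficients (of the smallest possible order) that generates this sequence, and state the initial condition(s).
Look for the lowest-order linear relation among consecutive terms.
Observation: each term is 3× the previous.
Check at n=2: 3·3 = 9. ✓

s(n) = 3 × s(n-1), s(0) = 1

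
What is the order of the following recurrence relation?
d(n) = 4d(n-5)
The order is the largest lag k for which d(n-k) appears. Here the deepest term is d(n-5), so the order is 5.

Order 5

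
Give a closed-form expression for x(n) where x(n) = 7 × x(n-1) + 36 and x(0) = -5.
Recurrence: x(n) = 7 × x(n-1) + 36, initial: x(0) = -5.
Try x(n) = A·7ⁿ + C. Substituting: A·7ⁿ + C = 7(A·7ⁿ⁻¹ + C) + 36 = A·7ⁿ + 7C + 36, so C = 7C + 36, giving C = -6. Then x(0) = A - 6 = -5 gives A = 1.

x(n) = 7ⁿ - 6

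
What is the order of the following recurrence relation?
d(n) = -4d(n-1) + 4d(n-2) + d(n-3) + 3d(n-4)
The order is the largest lag k for which d(n-k) appears. Here the deepest term is d(n-4), so the order is 4.

Order 4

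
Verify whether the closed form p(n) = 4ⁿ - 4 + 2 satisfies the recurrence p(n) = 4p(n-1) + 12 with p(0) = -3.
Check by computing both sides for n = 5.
From the recurrence with p(0) = -3:
  p(0) = -3, p(1) = 0, p(2) = 12, p(3) = 60, p(4) = 252, p(5) = 1020
  so the recurrence gives p(5) = 1020.
From the proposed closed form p(n) = 4ⁿ - 4 + 2:
  p(5) = 1022.
The recurrence gives 1020 but the closed form gives 1022, so the closed form does not satisfy the recurrence.

No, the closed form is incorrect.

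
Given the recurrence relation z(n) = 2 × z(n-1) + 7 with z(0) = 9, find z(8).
Computing step by step:
z(0) = 9
z(1) = 2 × 9 + 7 = 25
z(2) = 2 × 25 + 7 = 57
z(3) = 2 × 57 + 7 = 121
z(4) = 2 × 121 + 7 = 249
z(5) = 2 × 249 + 7 = 505
z(6) = 2 × 505 + 7 = 1017
z(7) = 2 × 1017 + 7 = 2041
z(8) = 2 × 2041 + 7 = 4089

4089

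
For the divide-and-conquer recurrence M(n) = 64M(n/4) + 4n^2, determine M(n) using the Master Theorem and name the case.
Master Theorem template: M(n) = a·M(n/b) + f(n).
Here: a=64, b=4, f(n)=4n^2
Compute log_b(a) = log_4(64) = 3.
f(n) = 4n^2 = O(n^(3-ε)) with ε = 1. Case 1: M(n) = Θ(n^log_b(a)) = Θ(n^3).

Case 1: M(n) = Θ(n^3)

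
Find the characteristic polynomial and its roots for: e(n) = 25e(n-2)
Substitute e(n) = rⁿ and divide through by rⁿ⁻²: r² - 25 = 0
Factor: (r - 5)(r + 5) = 0, so r = 5, -5.
General solution: e(n) = A·5ⁿ + B·(-5)ⁿ

Characteristic: r² - 25 = 0, Roots: r = 5, -5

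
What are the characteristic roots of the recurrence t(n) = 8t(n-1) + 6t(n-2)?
Substitute t(n) = rⁿ and divide through by rⁿ⁻²: r² - 8r - 6 = 0
Discriminant: 8² + 4·6 = 88, not a perfect square, so by the quadratic formula r = (8 ± √88)/2.
General solution: t(n) = A·r₁ⁿ + B·r₂ⁿ where r₁,r₂ = (8 ± √88)/2

Characteristic: r² - 8r - 6 = 0, Roots: r = (8 ± √88)/2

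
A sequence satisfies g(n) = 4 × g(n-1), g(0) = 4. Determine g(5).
Computing step by step:
g(0) = 4
g(1) = 4 × 4 = 16
g(2) = 4 × 16 = 64
g(3) = 4 × 64 = 256
g(4) = 4 × 256 = 1024
g(5) = 4 × 1024 = 4096

4096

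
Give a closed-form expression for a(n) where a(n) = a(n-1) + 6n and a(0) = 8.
Recurrence: a(n) = a(n-1) + 6n, initial: a(0) = 8.
Telescoping: a(n) = a(0) + 6·Σᵢ₌₁ⁿ i = 8 + 6·n(n+1)/2.

a(n) = 6·n(n+1)/2 + 8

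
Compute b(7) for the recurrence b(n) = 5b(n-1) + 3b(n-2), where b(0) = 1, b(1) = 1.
Computing the sequence terms:
1, 1, 8, 43, 239, 1324, 7337, 40657

40657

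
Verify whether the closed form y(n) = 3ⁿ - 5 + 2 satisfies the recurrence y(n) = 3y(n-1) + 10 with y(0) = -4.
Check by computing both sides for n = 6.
From the recurrence with y(0) = -4:
  y(0) = -4, y(1) = -2, y(2) = 4, y(3) = 22, y(4) = 76, y(5) = 238, y(6) = 724
  so the recurrence gives y(6) = 724.
From the proposed closed form y(n) = 3ⁿ - 5 + 2:
  y(6) = 726.
The recurrence gives 724 but the closed form gives 726, so the closed form does not satisfy the recurrence.

No, the closed form is incorrect.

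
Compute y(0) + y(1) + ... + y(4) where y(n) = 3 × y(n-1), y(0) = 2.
Computing the sequence terms: 2, 6, 18, 54, 162
Adding these values together:

242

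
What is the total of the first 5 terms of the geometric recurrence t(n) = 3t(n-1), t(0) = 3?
Computing the sequence terms: 3, 9, 27, 81, 243
Adding these values together:

363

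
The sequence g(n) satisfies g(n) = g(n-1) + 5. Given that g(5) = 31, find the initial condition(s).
g(5) = g(0) + 5·5, so g(0) = 31 - 25 = 6.

g(0) = 6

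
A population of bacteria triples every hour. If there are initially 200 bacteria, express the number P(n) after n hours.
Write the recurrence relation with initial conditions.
Each hour multiplies the count by 3, so the count after n hours depends only on the count after n-1 hours: P(n) = 3 × P(n-1). The starting count gives P(0) = 200.
Unrolling n times gives the closed form P(n) = 200 × 3ⁿ.

P(n) = 3 × P(n-1), P(0) = 200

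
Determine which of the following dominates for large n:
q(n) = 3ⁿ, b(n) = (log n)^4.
Comparing growth rates:
Growth-rate hierarchy: log n ≺ any polynomial ≺ any exponential cⁿ (c>1) ≺ n! ≺ nⁿ.
exponential base 3 dominates polylogarithmic (log n)^4 asymptotically.

q(n) grows faster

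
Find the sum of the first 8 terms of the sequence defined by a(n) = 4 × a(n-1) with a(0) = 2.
Computing the sequence terms: 2, 8, 32, 128, 512, 2048, 8192, 32768
Adding these values together:

43690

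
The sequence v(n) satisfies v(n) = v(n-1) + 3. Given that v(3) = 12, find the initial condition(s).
v(3) = v(0) + 3·3, so v(0) = 12 - 9 = 3.

v(0) = 3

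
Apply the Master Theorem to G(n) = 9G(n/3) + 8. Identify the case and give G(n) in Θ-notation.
Master Theorem template: G(n) = a·G(n/b) + f(n).
Here: a=9, b=3, f(n)=8
Compute log_b(a) = log_3(9) = 2.
f(n) = 8 = O(n^(2-ε)) with ε = 2. Case 1: G(n) = Θ(n^log_b(a)) = Θ(n^2).

Case 1: G(n) = Θ(n^2)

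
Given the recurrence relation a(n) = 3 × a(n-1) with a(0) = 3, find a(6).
Computing step by step:
a(0) = 3
a(1) = 3 × 3 = 9
a(2) = 3 × 9 = 27
a(3) = 3 × 27 = 81
a(4) = 3 × 81 = 243
a(5) = 3 × 243 = 729
a(6) = 3 × 729 = 2187

2187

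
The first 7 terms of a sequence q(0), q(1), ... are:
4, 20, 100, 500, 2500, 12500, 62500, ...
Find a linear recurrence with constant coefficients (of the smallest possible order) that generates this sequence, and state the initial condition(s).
Look for the lowest-order linear relation among consecutive terms.
Observation: each term is 5× the previous.
Check at n=2: 5·20 = 100. ✓

q(n) = 5 × q(n-1), q(0) = 4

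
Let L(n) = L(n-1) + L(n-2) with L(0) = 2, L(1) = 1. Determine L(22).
Computing the sequence terms:
2, 1, 3, 4, 7, 11, 18, 29, 47, 76, 123, 199, 322, 521, 843, 1364, 2207, 3571, 5778, 9349, 15127, 24476, 39603

39603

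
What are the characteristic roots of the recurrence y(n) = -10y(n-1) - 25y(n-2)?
Substitute y(n) = rⁿ and divide through by rⁿ⁻²: r² + 10r + 25 = 0
Factor: (r + 5)² = 0, so r = -5 (double root).
General solution: y(n) = (A + Bn)·(-5)ⁿ

Characteristic: r² + 10r + 25 = 0, Roots: r = -5 (double root)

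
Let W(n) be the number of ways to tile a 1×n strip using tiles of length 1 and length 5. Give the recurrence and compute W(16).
Condition on the last tile: it has length 1 (leaving a 1×(n-1) strip) or length 5 (leaving a 1×(n-5) strip), so W(n) = W(n-1) + W(n-5) (order-5 linear recurrence).
For 0 ≤ i < 5 only unit tiles fit, so W(i) = 1.
Iterating the recurrence: W(5) = 2, W(6) = 3, W(7) = 4, W(8) = 5, W(9) = 6, W(10) = 8, W(11) = 11, W(12) = 15, W(13) = 20, W(14) = 26, W(15) = 34, W(16) = 45.

W(n) = W(n-1) + W(n-5), with W(i) = 1 for 0 ≤ i < 5; W(16) = 45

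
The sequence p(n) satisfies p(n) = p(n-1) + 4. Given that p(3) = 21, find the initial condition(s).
p(3) = p(0) + 3·4, so p(0) = 21 - 12 = 9.

p(0) = 9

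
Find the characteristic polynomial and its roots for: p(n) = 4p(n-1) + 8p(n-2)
Substitute p(n) = rⁿ and divide through by rⁿ⁻²: r² - 4r - 8 = 0
Discriminant: 4² + 4·8 = 48, not a perfect square, so by the quadratic formula r = (4 ± √48)/2.
General solution: p(n) = A·r₁ⁿ + B·r₂ⁿ where r₁,r₂ = (4 ± √48)/2

Characteristic: r² - 4r - 8 = 0, Roots: r = (4 ± √48)/2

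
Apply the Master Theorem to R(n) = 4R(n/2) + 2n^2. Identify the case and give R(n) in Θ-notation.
Master Theorem template: R(n) = a·R(n/b) + f(n).
Here: a=4, b=2, f(n)=2n^2
Compute log_b(a) = log_2(4) = 2.
f(n) = 2n^2 = Θ(n^2). Case 2: R(n) = Θ(n^2 log n).

Case 2: R(n) = Θ(n^2 log n)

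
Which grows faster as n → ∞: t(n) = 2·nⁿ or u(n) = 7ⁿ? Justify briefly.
Comparing growth rates:
Growth-rate hierarchy: log n ≺ any polynomial ≺ any exponential cⁿ (c>1) ≺ n! ≺ nⁿ.
super-exponential nⁿ dominates exponential base 7 asymptotically.

t(n) grows faster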